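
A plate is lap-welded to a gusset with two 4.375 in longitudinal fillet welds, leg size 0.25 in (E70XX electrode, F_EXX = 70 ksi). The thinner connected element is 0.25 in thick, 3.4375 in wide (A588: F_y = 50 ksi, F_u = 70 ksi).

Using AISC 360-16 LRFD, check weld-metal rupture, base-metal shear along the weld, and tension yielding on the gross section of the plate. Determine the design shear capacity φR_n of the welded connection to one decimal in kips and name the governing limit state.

38.7 kips (gross-section yield governs)

Weld metal: throat = 0.707×0.25 = 0.17675 in, L = 2×4.375 = 8.75 in. φR_n = 0.75 × 0.6 × 70 × 0.17675 × 8.75 = 48.7 kips.
Base metal shear (0.25 in plate): yield φR_n = 1.0×0.6×50×0.25×8.75 = 65.6 kips; rupture φR_n = 0.75×0.6×70×0.25×8.75 = 68.9 kips; take 65.6 kips (yield).
Tension yield (gross): A_g = 3.4375×0.25 = 0.85938 in². φR_n = 0.90 × 50 × 0.85938 = 38.7 kips.
Governing: min(48.7, 65.6, 38.7) = 38.7 kips → gross-section yield.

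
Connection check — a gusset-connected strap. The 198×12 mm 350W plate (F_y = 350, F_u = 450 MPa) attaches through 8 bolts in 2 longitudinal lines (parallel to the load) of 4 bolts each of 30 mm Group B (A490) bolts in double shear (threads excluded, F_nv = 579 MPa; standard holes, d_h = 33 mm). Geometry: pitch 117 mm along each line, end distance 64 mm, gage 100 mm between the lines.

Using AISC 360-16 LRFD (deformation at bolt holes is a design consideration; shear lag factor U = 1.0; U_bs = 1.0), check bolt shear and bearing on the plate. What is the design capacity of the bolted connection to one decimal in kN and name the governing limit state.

Bolt shear: A_b = π(30)²/4 = 706.86 mm². φR_n = 0.75 × 579 × 706.86 × 8 × 2 = 4911.3 kN.
Bearing (12 mm plate, F_u = 450 MPa): end bolts L_c = 64 − 33/2 = 47.5, R_n = min(1.2×47.5×12×450, 2.4×30×12×450) = 307.8 kN/bolt; interior L_c = 117 − 33 = 84, R_n = 388.8 kN/bolt. φR_n = 0.75 × (2×307.8 + 6×388.8) = 2211.3 kN.
Governing: min(4911.3, 2211.3) = 2211.3 kN → bearing.

2211.3 kN (bearing governs)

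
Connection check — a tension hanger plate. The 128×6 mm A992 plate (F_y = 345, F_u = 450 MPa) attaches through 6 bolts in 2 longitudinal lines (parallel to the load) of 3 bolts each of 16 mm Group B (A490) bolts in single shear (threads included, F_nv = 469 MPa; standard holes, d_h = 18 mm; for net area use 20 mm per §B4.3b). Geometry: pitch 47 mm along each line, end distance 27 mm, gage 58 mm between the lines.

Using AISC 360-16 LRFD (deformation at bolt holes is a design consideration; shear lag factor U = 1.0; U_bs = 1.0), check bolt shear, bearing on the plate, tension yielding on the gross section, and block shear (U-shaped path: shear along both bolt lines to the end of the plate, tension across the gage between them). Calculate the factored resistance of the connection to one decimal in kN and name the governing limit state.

Bolt shear: A_b = π(16)²/4 = 201.06 mm². φR_n = 0.75 × 469 × 201.06 × 6 × 1 = 424.3 kN.
Bearing (6 mm plate, F_u = 450 MPa): end bolts L_c = 27 − 18/2 = 18, R_n = min(1.2×18×6×450, 2.4×16×6×450) = 58.32 kN/bolt; interior L_c = 47 − 18 = 29, R_n = 93.96 kN/bolt. φR_n = 0.75 × (2×58.32 + 4×93.96) = 369.4 kN.
Tension yield (gross): A_g = 128×6 = 768 mm². φR_n = 0.90 × 345 × 768 = 238.5 kN.
Block shear: shear path 2×[27+2×47] = 2×121 mm, A_gv = 1452, A_nv = 2×(121 − 2.5×20)×6 = 852 mm²; tension across gage: (58 − 1×20)×6 = 228 mm². R_n = min(0.6×450×852, 0.6×345×1452) + 1.0×450×228 = min(230.04, 300.56) + 102.6 = 332.64 kN. φR_n = 0.75 × 332.64 = 249.5 kN.
Governing: min(424.3, 369.4, 238.5, 249.5) = 238.5 kN → gross-section yield.

238.5 kN (gross-section yield governs)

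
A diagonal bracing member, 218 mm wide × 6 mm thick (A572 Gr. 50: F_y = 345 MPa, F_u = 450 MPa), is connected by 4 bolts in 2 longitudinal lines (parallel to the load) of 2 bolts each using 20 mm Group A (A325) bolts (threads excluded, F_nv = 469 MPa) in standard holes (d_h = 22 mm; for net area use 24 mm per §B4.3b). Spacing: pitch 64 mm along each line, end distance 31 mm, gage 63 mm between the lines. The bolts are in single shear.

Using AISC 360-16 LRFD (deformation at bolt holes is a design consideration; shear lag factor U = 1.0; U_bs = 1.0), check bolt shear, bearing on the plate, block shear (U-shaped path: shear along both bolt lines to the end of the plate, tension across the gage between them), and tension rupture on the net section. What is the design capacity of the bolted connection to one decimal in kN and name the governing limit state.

Bolt shear: A_b = π(20)²/4 = 314.16 mm². φR_n = 0.75 × 469 × 314.16 × 4 × 1 = 442.0 kN.
Bearing (6 mm plate, F_u = 450 MPa): end bolts L_c = 31 − 22/2 = 20, R_n = min(1.2×20×6×450, 2.4×20×6×450) = 64.8 kN/bolt; interior L_c = 64 − 22 = 42, R_n = 129.6 kN/bolt. φR_n = 0.75 × (2×64.8 + 2×129.6) = 291.6 kN.
Block shear: shear path 2×[31+1×64] = 2×95 mm, A_gv = 1140, A_nv = 2×(95 − 1.5×24)×6 = 708 mm²; tension across gage: (63 − 1×24)×6 = 234 mm². R_n = min(0.6×450×708, 0.6×345×1140) + 1.0×450×234 = min(191.16, 235.98) + 105.3 = 296.46 kN. φR_n = 0.75 × 296.46 = 222.3 kN.
Tension rupture (net): A_n = (218 − 2×24)×6 = 1020 mm² (U = 1.0, A_e = A_n). φR_n = 0.75 × 450 × 1020 = 344.3 kN.
Governing: min(442.0, 291.6, 222.3, 344.3) = 222.3 kN → block shear.

222.3 kN (block shear governs)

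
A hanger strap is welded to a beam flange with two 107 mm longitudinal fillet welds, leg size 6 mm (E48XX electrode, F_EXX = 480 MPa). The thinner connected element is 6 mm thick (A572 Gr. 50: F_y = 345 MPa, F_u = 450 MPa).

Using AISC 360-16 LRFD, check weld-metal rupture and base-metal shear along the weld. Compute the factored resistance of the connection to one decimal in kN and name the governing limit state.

Weld metal: throat = 0.707×6 = 4.242 mm, L = 2×107 = 214 mm. φR_n = 0.75 × 0.6 × 480 × 4.242 × 214 = 196.1 kN.
Base metal shear (6 mm plate): yield φR_n = 1.0×0.6×345×6×214 = 265.8 kN; rupture φR_n = 0.75×0.6×450×6×214 = 260.0 kN; take 260.0 kN (rupture).
Governing: min(196.1, 260.0) = 196.1 kN → weld metal.

196.1 kN (weld metal governs)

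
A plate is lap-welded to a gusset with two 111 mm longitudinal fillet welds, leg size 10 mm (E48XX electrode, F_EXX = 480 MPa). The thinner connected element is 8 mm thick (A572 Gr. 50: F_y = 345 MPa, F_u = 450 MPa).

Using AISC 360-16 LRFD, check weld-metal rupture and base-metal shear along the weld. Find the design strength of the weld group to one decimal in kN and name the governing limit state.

339.0 kN (weld metal governs)

Weld metal: throat = 0.707×10 = 7.07 mm, L = 2×111 = 222 mm. φR_n = 0.75 × 0.6 × 480 × 7.07 × 222 = 339.0 kN.
Base metal shear (8 mm plate): yield φR_n = 1.0×0.6×345×8×222 = 367.6 kN; rupture φR_n = 0.75×0.6×450×8×222 = 359.6 kN; take 359.6 kN (rupture).
Governing: min(339.0, 359.6) = 339.0 kN → weld metal.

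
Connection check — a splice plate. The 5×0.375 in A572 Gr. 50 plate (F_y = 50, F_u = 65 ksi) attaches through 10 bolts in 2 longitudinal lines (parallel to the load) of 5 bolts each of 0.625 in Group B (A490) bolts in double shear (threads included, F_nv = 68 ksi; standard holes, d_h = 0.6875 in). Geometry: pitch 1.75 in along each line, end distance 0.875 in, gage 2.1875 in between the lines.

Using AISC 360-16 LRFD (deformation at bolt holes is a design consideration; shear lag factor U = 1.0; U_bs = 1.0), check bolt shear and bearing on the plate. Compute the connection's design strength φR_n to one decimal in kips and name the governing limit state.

209.8 kips (bearing governs)

Bolt shear: A_b = π(0.625)²/4 = 0.3068 in². φR_n = 0.75 × 68 × 0.3068 × 10 × 2 = 312.9 kips.
Bearing (0.375 in plate, F_u = 65 ksi): end bolts L_c = 0.875 − 0.6875/2 = 0.53125, R_n = min(1.2×0.53125×0.375×65, 2.4×0.625×0.375×65) = 15.539 kips/bolt; interior L_c = 1.75 − 0.6875 = 1.0625, R_n = 31.078 kips/bolt. φR_n = 0.75 × (2×15.539 + 8×31.078) = 209.8 kips.
Governing: min(312.9, 209.8) = 209.8 kips → bearing.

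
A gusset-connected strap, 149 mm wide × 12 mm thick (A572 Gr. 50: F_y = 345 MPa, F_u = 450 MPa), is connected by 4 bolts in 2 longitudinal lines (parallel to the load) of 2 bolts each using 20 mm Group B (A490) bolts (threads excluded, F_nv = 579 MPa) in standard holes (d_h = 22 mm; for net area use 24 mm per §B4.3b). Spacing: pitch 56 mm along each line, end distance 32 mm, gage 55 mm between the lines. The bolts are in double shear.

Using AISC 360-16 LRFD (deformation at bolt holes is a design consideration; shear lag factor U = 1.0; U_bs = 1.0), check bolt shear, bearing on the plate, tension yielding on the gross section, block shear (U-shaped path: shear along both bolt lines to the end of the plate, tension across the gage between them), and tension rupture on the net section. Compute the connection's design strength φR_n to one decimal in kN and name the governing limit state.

Bolt shear: A_b = π(20)²/4 = 314.16 mm². φR_n = 0.75 × 579 × 314.16 × 4 × 2 = 1091.4 kN.
Bearing (12 mm plate, F_u = 450 MPa): end bolts L_c = 32 − 22/2 = 21, R_n = min(1.2×21×12×450, 2.4×20×12×450) = 136.08 kN/bolt; interior L_c = 56 − 22 = 34, R_n = 220.32 kN/bolt. φR_n = 0.75 × (2×136.08 + 2×220.32) = 534.6 kN.
Tension yield (gross): A_g = 149×12 = 1788 mm². φR_n = 0.90 × 345 × 1788 = 555.2 kN.
Block shear: shear path 2×[32+1×56] = 2×88 mm, A_gv = 2112, A_nv = 2×(88 − 1.5×24)×12 = 1248 mm²; tension across gage: (55 − 1×24)×12 = 372 mm². R_n = min(0.6×450×1248, 0.6×345×2112) + 1.0×450×372 = min(336.96, 437.18) + 167.4 = 504.36 kN. φR_n = 0.75 × 504.36 = 378.3 kN.
Tension rupture (net): A_n = (149 − 2×24)×12 = 1212 mm² (U = 1.0, A_e = A_n). φR_n = 0.75 × 450 × 1212 = 409.1 kN.
Governing: min(1091.4, 534.6, 555.2, 378.3, 409.1) = 378.3 kN → block shear.

378.3 kN (block shear governs)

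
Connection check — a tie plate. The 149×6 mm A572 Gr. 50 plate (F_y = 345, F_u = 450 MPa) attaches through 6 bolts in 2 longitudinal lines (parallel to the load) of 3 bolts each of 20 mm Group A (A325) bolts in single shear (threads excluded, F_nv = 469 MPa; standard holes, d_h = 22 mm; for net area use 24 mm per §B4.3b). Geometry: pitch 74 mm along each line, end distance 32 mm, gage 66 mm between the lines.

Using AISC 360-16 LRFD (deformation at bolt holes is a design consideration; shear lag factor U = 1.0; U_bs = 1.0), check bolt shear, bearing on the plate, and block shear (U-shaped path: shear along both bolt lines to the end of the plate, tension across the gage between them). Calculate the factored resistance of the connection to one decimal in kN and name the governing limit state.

Bolt shear: A_b = π(20)²/4 = 314.16 mm². φR_n = 0.75 × 469 × 314.16 × 6 × 1 = 663.0 kN.
Bearing (6 mm plate, F_u = 450 MPa): end bolts L_c = 32 − 22/2 = 21, R_n = min(1.2×21×6×450, 2.4×20×6×450) = 68.04 kN/bolt; interior L_c = 74 − 22 = 52, R_n = 129.6 kN/bolt. φR_n = 0.75 × (2×68.04 + 4×129.6) = 490.9 kN.
Block shear: shear path 2×[32+2×74] = 2×180 mm, A_gv = 2160, A_nv = 2×(180 − 2.5×24)×6 = 1440 mm²; tension across gage: (66 − 1×24)×6 = 252 mm². R_n = min(0.6×450×1440, 0.6×345×2160) + 1.0×450×252 = min(388.8, 447.12) + 113.4 = 502.2 kN. φR_n = 0.75 × 502.2 = 376.7 kN.
Governing: min(663.0, 490.9, 376.7) = 376.7 kN → block shear.

376.7 kN (block shear governs)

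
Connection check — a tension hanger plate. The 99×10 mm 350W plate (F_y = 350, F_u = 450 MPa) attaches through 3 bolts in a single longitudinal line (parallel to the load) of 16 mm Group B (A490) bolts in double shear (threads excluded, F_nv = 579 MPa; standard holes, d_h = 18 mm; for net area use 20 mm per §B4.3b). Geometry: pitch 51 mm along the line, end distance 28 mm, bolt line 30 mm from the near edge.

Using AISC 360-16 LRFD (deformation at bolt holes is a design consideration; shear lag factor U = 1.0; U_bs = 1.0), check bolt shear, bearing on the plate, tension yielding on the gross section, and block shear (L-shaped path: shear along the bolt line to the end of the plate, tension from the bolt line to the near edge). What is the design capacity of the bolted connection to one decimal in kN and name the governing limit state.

229.5 kN (block shear governs)

Bolt shear: A_b = π(16)²/4 = 201.06 mm². φR_n = 0.75 × 579 × 201.06 × 3 × 2 = 523.9 kN.
Bearing (10 mm plate, F_u = 450 MPa): end bolts L_c = 28 − 18/2 = 19, R_n = min(1.2×19×10×450, 2.4×16×10×450) = 102.6 kN/bolt; interior L_c = 51 − 18 = 33, R_n = 172.8 kN/bolt. φR_n = 0.75 × (1×102.6 + 2×172.8) = 336.2 kN.
Tension yield (gross): A_g = 99×10 = 990 mm². φR_n = 0.90 × 350 × 990 = 311.9 kN.
Block shear: shear path 1×[28+2×51] = 1×130 mm, A_gv = 1300, A_nv = 1×(130 − 2.5×20)×10 = 800 mm²; tension to near edge: (30 − 0.5×20)×10 = 200 mm². R_n = min(0.6×450×800, 0.6×350×1300) + 1.0×450×200 = min(216, 273) + 90 = 306 kN. φR_n = 0.75 × 306 = 229.5 kN.
Governing: min(523.9, 336.2, 311.9, 229.5) = 229.5 kN → block shear.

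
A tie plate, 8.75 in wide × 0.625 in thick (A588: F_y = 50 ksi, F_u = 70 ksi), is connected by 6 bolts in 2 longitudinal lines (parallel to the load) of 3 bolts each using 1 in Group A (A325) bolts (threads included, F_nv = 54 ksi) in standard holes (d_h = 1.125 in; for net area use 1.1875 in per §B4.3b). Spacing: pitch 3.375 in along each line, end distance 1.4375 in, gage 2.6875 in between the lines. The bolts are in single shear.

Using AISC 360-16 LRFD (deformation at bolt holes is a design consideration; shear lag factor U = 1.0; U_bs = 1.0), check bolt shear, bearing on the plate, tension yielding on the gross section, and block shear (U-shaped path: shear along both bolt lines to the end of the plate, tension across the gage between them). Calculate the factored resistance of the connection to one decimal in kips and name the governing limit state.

190.9 kips (bolt shear governs)

Bolt shear: A_b = π(1)²/4 = 0.7854 in². φR_n = 0.75 × 54 × 0.7854 × 6 × 1 = 190.9 kips.
Bearing (0.625 in plate, F_u = 70 ksi): end bolts L_c = 1.4375 − 1.125/2 = 0.875, R_n = min(1.2×0.875×0.625×70, 2.4×1×0.625×70) = 45.938 kips/bolt; interior L_c = 3.375 − 1.125 = 2.25, R_n = 105 kips/bolt. φR_n = 0.75 × (2×45.938 + 4×105) = 383.9 kips.
Tension yield (gross): A_g = 8.75×0.625 = 5.4688 in². φR_n = 0.90 × 50 × 5.4688 = 246.1 kips.
Block shear: shear path 2×[1.4375+2×3.375] = 2×8.1875 in, A_gv = 10.234, A_nv = 2×(8.1875 − 2.5×1.1875)×0.625 = 6.5234 in²; tension across gage: (2.6875 − 1×1.1875)×0.625 = 0.9375 in². R_n = min(0.6×70×6.5234, 0.6×50×10.234) + 1.0×70×0.9375 = min(273.98, 307.02) + 65.625 = 339.61 kips. φR_n = 0.75 × 339.61 = 254.7 kips.
Governing: min(190.9, 383.9, 246.1, 254.7) = 190.9 kips → bolt shear.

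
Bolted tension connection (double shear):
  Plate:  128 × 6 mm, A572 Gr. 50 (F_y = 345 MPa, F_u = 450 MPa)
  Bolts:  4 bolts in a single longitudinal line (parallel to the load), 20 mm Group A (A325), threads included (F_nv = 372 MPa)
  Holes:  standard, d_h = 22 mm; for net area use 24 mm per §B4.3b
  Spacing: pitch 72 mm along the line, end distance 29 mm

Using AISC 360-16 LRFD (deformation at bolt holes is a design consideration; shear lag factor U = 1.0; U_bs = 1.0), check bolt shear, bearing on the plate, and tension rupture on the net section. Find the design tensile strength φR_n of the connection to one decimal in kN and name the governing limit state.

Bolt shear: A_b = π(20)²/4 = 314.16 mm². φR_n = 0.75 × 372 × 314.16 × 4 × 2 = 701.2 kN.
Bearing (6 mm plate, F_u = 450 MPa): end bolts L_c = 29 − 22/2 = 18, R_n = min(1.2×18×6×450, 2.4×20×6×450) = 58.32 kN/bolt; interior L_c = 72 − 22 = 50, R_n = 129.6 kN/bolt. φR_n = 0.75 × (1×58.32 + 3×129.6) = 335.3 kN.
Tension rupture (net): A_n = (128 − 1×24)×6 = 624 mm² (U = 1.0, A_e = A_n). φR_n = 0.75 × 450 × 624 = 210.6 kN.
Governing: min(701.2, 335.3, 210.6) = 210.6 kN → net-section rupture.

210.6 kN (net-section rupture governs)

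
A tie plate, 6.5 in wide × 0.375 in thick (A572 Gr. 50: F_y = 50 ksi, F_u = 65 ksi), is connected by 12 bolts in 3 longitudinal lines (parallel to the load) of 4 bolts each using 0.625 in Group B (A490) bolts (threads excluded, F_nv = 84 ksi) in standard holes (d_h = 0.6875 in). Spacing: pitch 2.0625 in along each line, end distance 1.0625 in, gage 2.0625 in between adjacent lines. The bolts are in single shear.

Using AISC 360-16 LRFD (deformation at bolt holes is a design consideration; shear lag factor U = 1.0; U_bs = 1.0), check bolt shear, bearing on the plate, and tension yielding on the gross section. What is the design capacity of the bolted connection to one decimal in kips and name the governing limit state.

109.7 kips (gross-section yield governs)

Bolt shear: A_b = π(0.625)²/4 = 0.3068 in². φR_n = 0.75 × 84 × 0.3068 × 12 × 1 = 231.9 kips.
Bearing (0.375 in plate, F_u = 65 ksi): end bolts L_c = 1.0625 − 0.6875/2 = 0.71875, R_n = min(1.2×0.71875×0.375×65, 2.4×0.625×0.375×65) = 21.023 kips/bolt; interior L_c = 2.0625 − 0.6875 = 1.375, R_n = 36.563 kips/bolt. φR_n = 0.75 × (3×21.023 + 9×36.563) = 294.1 kips.
Tension yield (gross): A_g = 6.5×0.375 = 2.4375 in². φR_n = 0.90 × 50 × 2.4375 = 109.7 kips.
Governing: min(231.9, 294.1, 109.7) = 109.7 kips → gross-section yield.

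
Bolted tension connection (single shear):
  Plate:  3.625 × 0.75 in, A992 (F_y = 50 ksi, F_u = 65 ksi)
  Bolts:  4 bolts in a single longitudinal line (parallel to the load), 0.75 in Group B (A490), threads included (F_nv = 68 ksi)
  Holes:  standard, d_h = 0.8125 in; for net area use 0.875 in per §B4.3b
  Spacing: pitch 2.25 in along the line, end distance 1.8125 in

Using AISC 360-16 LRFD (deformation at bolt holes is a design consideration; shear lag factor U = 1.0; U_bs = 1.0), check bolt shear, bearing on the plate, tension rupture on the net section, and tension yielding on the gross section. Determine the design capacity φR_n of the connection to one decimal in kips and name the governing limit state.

90.1 kips (bolt shear governs)

Bolt shear: A_b = π(0.75)²/4 = 0.44179 in². φR_n = 0.75 × 68 × 0.44179 × 4 × 1 = 90.1 kips.
Bearing (0.75 in plate, F_u = 65 ksi): end bolts L_c = 1.8125 − 0.8125/2 = 1.40625, R_n = min(1.2×1.40625×0.75×65, 2.4×0.75×0.75×65) = 82.266 kips/bolt; interior L_c = 2.25 − 0.8125 = 1.4375, R_n = 84.094 kips/bolt. φR_n = 0.75 × (1×82.266 + 3×84.094) = 250.9 kips.
Tension rupture (net): A_n = (3.625 − 1×0.875)×0.75 = 2.0625 in² (U = 1.0, A_e = A_n). φR_n = 0.75 × 65 × 2.0625 = 100.5 kips.
Tension yield (gross): A_g = 3.625×0.75 = 2.7188 in². φR_n = 0.90 × 50 × 2.7188 = 122.3 kips.
Governing: min(90.1, 250.9, 100.5, 122.3) = 90.1 kips → bolt shear.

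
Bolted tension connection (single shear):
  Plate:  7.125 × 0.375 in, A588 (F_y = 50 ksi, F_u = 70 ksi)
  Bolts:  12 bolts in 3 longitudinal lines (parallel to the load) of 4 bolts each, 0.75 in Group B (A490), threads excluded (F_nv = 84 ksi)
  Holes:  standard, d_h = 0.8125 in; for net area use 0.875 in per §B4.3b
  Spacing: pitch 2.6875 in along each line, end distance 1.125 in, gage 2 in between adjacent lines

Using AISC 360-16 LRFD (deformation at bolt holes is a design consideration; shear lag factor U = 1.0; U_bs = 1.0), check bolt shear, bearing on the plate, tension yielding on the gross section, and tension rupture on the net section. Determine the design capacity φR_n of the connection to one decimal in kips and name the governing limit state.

88.6 kips (net-section rupture governs)

Bolt shear: A_b = π(0.75)²/4 = 0.44179 in². φR_n = 0.75 × 84 × 0.44179 × 12 × 1 = 334.0 kips.
Bearing (0.375 in plate, F_u = 70 ksi): end bolts L_c = 1.125 − 0.8125/2 = 0.71875, R_n = min(1.2×0.71875×0.375×70, 2.4×0.75×0.375×70) = 22.641 kips/bolt; interior L_c = 2.6875 − 0.8125 = 1.875, R_n = 47.25 kips/bolt. φR_n = 0.75 × (3×22.641 + 9×47.25) = 369.9 kips.
Tension yield (gross): A_g = 7.125×0.375 = 2.6719 in². φR_n = 0.90 × 50 × 2.6719 = 120.2 kips.
Tension rupture (net): A_n = (7.125 − 3×0.875)×0.375 = 1.6875 in² (U = 1.0, A_e = A_n). φR_n = 0.75 × 70 × 1.6875 = 88.6 kips.
Governing: min(334.0, 369.9, 120.2, 88.6) = 88.6 kips → net-section rupture.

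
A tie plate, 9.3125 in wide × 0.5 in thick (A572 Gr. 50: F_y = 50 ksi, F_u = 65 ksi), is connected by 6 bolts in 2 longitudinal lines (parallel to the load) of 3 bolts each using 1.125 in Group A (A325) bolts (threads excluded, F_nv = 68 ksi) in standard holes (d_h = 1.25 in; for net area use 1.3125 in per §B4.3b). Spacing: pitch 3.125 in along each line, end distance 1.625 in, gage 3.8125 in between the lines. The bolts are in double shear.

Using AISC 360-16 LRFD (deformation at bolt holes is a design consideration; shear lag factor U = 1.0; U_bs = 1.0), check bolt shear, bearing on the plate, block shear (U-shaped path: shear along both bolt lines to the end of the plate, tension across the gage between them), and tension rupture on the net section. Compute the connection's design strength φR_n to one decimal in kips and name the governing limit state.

Bolt shear: A_b = π(1.125)²/4 = 0.99402 in². φR_n = 0.75 × 68 × 0.99402 × 6 × 2 = 608.3 kips.
Bearing (0.5 in plate, F_u = 65 ksi): end bolts L_c = 1.625 − 1.25/2 = 1, R_n = min(1.2×1×0.5×65, 2.4×1.125×0.5×65) = 39 kips/bolt; interior L_c = 3.125 − 1.25 = 1.875, R_n = 73.125 kips/bolt. φR_n = 0.75 × (2×39 + 4×73.125) = 277.9 kips.
Block shear: shear path 2×[1.625+2×3.125] = 2×7.875 in, A_gv = 7.875, A_nv = 2×(7.875 − 2.5×1.3125)×0.5 = 4.5938 in²; tension across gage: (3.8125 − 1×1.3125)×0.5 = 1.25 in². R_n = min(0.6×65×4.5938, 0.6×50×7.875) + 1.0×65×1.25 = min(179.16, 236.25) + 81.25 = 260.41 kips. φR_n = 0.75 × 260.41 = 195.3 kips.
Tension rupture (net): A_n = (9.3125 − 2×1.3125)×0.5 = 3.3438 in² (U = 1.0, A_e = A_n). φR_n = 0.75 × 65 × 3.3438 = 163.0 kips.
Governing: min(608.3, 277.9, 195.3, 163.0) = 163.0 kips → net-section rupture.

163.0 kips (net-section rupture governs)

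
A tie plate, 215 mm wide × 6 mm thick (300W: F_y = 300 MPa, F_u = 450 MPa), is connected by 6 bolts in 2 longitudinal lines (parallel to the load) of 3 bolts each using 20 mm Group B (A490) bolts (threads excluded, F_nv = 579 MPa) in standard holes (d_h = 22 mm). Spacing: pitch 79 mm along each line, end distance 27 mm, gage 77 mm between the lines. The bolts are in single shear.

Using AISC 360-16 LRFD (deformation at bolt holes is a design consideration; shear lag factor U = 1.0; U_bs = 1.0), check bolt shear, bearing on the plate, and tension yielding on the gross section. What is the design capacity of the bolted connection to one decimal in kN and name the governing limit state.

348.3 kN (gross-section yield governs)

Bolt shear: A_b = π(20)²/4 = 314.16 mm². φR_n = 0.75 × 579 × 314.16 × 6 × 1 = 818.5 kN.
Bearing (6 mm plate, F_u = 450 MPa): end bolts L_c = 27 − 22/2 = 16, R_n = min(1.2×16×6×450, 2.4×20×6×450) = 51.84 kN/bolt; interior L_c = 79 − 22 = 57, R_n = 129.6 kN/bolt. φR_n = 0.75 × (2×51.84 + 4×129.6) = 466.6 kN.
Tension yield (gross): A_g = 215×6 = 1290 mm². φR_n = 0.90 × 300 × 1290 = 348.3 kN.
Governing: min(818.5, 466.6, 348.3) = 348.3 kN → gross-section yield.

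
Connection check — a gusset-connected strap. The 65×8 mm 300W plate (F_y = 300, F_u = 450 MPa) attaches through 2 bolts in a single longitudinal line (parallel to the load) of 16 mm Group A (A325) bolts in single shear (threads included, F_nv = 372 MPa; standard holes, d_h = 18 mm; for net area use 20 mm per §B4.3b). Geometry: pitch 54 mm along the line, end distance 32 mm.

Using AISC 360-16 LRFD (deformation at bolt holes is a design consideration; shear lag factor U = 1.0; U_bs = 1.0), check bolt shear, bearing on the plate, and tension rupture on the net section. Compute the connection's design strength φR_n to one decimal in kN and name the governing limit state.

112.2 kN (bolt shear governs)

Bolt shear: A_b = π(16)²/4 = 201.06 mm². φR_n = 0.75 × 372 × 201.06 × 2 × 1 = 112.2 kN.
Bearing (8 mm plate, F_u = 450 MPa): end bolts L_c = 32 − 18/2 = 23, R_n = min(1.2×23×8×450, 2.4×16×8×450) = 99.36 kN/bolt; interior L_c = 54 − 18 = 36, R_n = 138.24 kN/bolt. φR_n = 0.75 × (1×99.36 + 1×138.24) = 178.2 kN.
Tension rupture (net): A_n = (65 − 1×20)×8 = 360 mm² (U = 1.0, A_e = A_n). φR_n = 0.75 × 450 × 360 = 121.5 kN.
Governing: min(112.2, 178.2, 121.5) = 112.2 kN → bolt shear.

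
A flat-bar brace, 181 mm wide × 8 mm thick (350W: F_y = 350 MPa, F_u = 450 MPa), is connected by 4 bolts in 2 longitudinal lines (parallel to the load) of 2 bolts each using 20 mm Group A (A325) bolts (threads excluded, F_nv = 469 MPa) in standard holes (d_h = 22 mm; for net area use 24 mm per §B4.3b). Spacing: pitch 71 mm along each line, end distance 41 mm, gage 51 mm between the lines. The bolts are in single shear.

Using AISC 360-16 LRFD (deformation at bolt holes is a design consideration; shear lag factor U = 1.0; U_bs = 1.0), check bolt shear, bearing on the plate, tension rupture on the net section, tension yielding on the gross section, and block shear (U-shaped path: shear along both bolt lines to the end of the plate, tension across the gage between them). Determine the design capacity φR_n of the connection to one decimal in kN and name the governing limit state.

319.1 kN (block shear governs)

Bolt shear: A_b = π(20)²/4 = 314.16 mm². φR_n = 0.75 × 469 × 314.16 × 4 × 1 = 442.0 kN.
Bearing (8 mm plate, F_u = 450 MPa): end bolts L_c = 41 − 22/2 = 30, R_n = min(1.2×30×8×450, 2.4×20×8×450) = 129.6 kN/bolt; interior L_c = 71 − 22 = 49, R_n = 172.8 kN/bolt. φR_n = 0.75 × (2×129.6 + 2×172.8) = 453.6 kN.
Tension rupture (net): A_n = (181 − 2×24)×8 = 1064 mm² (U = 1.0, A_e = A_n). φR_n = 0.75 × 450 × 1064 = 359.1 kN.
Tension yield (gross): A_g = 181×8 = 1448 mm². φR_n = 0.90 × 350 × 1448 = 456.1 kN.
Block shear: shear path 2×[41+1×71] = 2×112 mm, A_gv = 1792, A_nv = 2×(112 − 1.5×24)×8 = 1216 mm²; tension across gage: (51 − 1×24)×8 = 216 mm². R_n = min(0.6×450×1216, 0.6×350×1792) + 1.0×450×216 = min(328.32, 376.32) + 97.2 = 425.52 kN. φR_n = 0.75 × 425.52 = 319.1 kN.
Governing: min(442.0, 453.6, 359.1, 456.1, 319.1) = 319.1 kN → block shear.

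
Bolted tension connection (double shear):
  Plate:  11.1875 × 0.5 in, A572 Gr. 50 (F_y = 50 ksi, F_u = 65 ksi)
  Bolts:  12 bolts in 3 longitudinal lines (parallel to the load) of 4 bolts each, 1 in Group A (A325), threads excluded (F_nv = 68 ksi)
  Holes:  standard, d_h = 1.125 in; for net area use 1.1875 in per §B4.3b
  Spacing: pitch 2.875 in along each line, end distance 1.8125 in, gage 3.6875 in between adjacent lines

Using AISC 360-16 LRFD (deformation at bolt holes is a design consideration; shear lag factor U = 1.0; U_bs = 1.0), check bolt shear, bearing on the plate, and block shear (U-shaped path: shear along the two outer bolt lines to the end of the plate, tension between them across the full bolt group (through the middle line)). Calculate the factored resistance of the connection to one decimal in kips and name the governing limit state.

Bolt shear: A_b = π(1)²/4 = 0.7854 in². φR_n = 0.75 × 68 × 0.7854 × 12 × 2 = 961.3 kips.
Bearing (0.5 in plate, F_u = 65 ksi): end bolts L_c = 1.8125 − 1.125/2 = 1.25, R_n = min(1.2×1.25×0.5×65, 2.4×1×0.5×65) = 48.75 kips/bolt; interior L_c = 2.875 − 1.125 = 1.75, R_n = 68.25 kips/bolt. φR_n = 0.75 × (3×48.75 + 9×68.25) = 570.4 kips.
Block shear: shear path 2×[1.8125+3×2.875] = 2×10.4375 in, A_gv = 10.438, A_nv = 2×(10.4375 − 3.5×1.1875)×0.5 = 6.2813 in²; tension across gage: (7.375 − 2×1.1875)×0.5 = 2.5 in². R_n = min(0.6×65×6.2813, 0.6×50×10.438) + 1.0×65×2.5 = min(244.97, 313.14) + 162.5 = 407.47 kips. φR_n = 0.75 × 407.47 = 305.6 kips.
Governing: min(961.3, 570.4, 305.6) = 305.6 kips → block shear.

305.6 kips (block shear governs)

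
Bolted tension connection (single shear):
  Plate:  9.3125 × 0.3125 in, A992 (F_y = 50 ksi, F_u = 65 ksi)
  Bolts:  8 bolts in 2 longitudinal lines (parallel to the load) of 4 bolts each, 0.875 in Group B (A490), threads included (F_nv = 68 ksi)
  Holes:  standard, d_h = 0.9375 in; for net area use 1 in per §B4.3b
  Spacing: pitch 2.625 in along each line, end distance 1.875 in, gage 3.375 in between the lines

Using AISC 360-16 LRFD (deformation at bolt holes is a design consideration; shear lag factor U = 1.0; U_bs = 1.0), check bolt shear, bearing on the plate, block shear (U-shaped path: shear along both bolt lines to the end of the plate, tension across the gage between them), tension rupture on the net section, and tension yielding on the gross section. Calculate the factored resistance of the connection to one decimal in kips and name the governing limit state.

111.4 kips (net-section rupture governs)

Bolt shear: A_b = π(0.875)²/4 = 0.60132 in². φR_n = 0.75 × 68 × 0.60132 × 8 × 1 = 245.3 kips.
Bearing (0.3125 in plate, F_u = 65 ksi): end bolts L_c = 1.875 − 0.9375/2 = 1.40625, R_n = min(1.2×1.40625×0.3125×65, 2.4×0.875×0.3125×65) = 34.277 kips/bolt; interior L_c = 2.625 − 0.9375 = 1.6875, R_n = 41.133 kips/bolt. φR_n = 0.75 × (2×34.277 + 6×41.133) = 236.5 kips.
Block shear: shear path 2×[1.875+3×2.625] = 2×9.75 in, A_gv = 6.0938, A_nv = 2×(9.75 − 3.5×1)×0.3125 = 3.9063 in²; tension across gage: (3.375 − 1×1)×0.3125 = 0.74219 in². R_n = min(0.6×65×3.9063, 0.6×50×6.0938) + 1.0×65×0.74219 = min(152.35, 182.81) + 48.242 = 200.59 kips. φR_n = 0.75 × 200.59 = 150.4 kips.
Tension rupture (net): A_n = (9.3125 − 2×1)×0.3125 = 2.2852 in² (U = 1.0, A_e = A_n). φR_n = 0.75 × 65 × 2.2852 = 111.4 kips.
Tension yield (gross): A_g = 9.3125×0.3125 = 2.9102 in². φR_n = 0.90 × 50 × 2.9102 = 131.0 kips.
Governing: min(245.3, 236.5, 150.4, 111.4, 131.0) = 111.4 kips → net-section rupture.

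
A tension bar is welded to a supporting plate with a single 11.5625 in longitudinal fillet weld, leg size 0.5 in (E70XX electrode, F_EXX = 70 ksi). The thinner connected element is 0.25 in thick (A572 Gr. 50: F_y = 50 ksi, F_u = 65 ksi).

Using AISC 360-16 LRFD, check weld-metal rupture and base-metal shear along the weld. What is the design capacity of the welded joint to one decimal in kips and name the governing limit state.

Weld metal: throat = 0.707×0.5 = 0.3535 in, L = 11.5625 in. φR_n = 0.75 × 0.6 × 70 × 0.3535 × 11.5625 = 128.8 kips.
Base metal shear (0.25 in plate): yield φR_n = 1.0×0.6×50×0.25×11.5625 = 86.7 kips; rupture φR_n = 0.75×0.6×65×0.25×11.5625 = 84.6 kips; take 84.6 kips (rupture).
Governing: min(128.8, 84.6) = 84.6 kips → base-metal shear.

84.6 kips (base-metal shear governs)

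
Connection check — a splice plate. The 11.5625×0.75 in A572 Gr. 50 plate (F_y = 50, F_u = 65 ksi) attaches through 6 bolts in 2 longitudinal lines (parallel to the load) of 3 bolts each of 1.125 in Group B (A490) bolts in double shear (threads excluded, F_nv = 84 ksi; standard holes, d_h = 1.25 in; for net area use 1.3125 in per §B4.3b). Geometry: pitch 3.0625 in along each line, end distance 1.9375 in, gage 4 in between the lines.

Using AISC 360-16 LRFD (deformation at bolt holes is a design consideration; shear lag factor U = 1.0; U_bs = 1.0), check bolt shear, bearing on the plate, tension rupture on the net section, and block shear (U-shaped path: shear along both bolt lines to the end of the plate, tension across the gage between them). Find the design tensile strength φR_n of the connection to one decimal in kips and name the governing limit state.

308.0 kips (block shear governs)

Bolt shear: A_b = π(1.125)²/4 = 0.99402 in². φR_n = 0.75 × 84 × 0.99402 × 6 × 2 = 751.5 kips.
Bearing (0.75 in plate, F_u = 65 ksi): end bolts L_c = 1.9375 − 1.25/2 = 1.3125, R_n = min(1.2×1.3125×0.75×65, 2.4×1.125×0.75×65) = 76.781 kips/bolt; interior L_c = 3.0625 − 1.25 = 1.8125, R_n = 106.03 kips/bolt. φR_n = 0.75 × (2×76.781 + 4×106.03) = 433.3 kips.
Tension rupture (net): A_n = (11.5625 − 2×1.3125)×0.75 = 6.7031 in² (U = 1.0, A_e = A_n). φR_n = 0.75 × 65 × 6.7031 = 326.8 kips.
Block shear: shear path 2×[1.9375+2×3.0625] = 2×8.0625 in, A_gv = 12.094, A_nv = 2×(8.0625 − 2.5×1.3125)×0.75 = 7.1719 in²; tension across gage: (4 − 1×1.3125)×0.75 = 2.0156 in². R_n = min(0.6×65×7.1719, 0.6×50×12.094) + 1.0×65×2.0156 = min(279.7, 362.82) + 131.01 = 410.71 kips. φR_n = 0.75 × 410.71 = 308.0 kips.
Governing: min(751.5, 433.3, 326.8, 308.0) = 308.0 kips → block shear.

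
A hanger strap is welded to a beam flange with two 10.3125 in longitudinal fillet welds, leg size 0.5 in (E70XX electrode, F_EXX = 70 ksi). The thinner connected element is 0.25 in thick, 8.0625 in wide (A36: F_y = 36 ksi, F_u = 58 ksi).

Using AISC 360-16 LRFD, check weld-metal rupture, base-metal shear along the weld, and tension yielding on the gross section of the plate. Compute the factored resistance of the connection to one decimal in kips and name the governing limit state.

65.3 kips (gross-section yield governs)

Weld metal: throat = 0.707×0.5 = 0.3535 in, L = 2×10.3125 = 20.625 in. φR_n = 0.75 × 0.6 × 70 × 0.3535 × 20.625 = 229.7 kips.
Base metal shear (0.25 in plate): yield φR_n = 1.0×0.6×36×0.25×20.625 = 111.4 kips; rupture φR_n = 0.75×0.6×58×0.25×20.625 = 134.6 kips; take 111.4 kips (yield).
Tension yield (gross): A_g = 8.0625×0.25 = 2.0156 in². φR_n = 0.90 × 36 × 2.0156 = 65.3 kips.
Governing: min(229.7, 111.4, 65.3) = 65.3 kips → gross-section yield.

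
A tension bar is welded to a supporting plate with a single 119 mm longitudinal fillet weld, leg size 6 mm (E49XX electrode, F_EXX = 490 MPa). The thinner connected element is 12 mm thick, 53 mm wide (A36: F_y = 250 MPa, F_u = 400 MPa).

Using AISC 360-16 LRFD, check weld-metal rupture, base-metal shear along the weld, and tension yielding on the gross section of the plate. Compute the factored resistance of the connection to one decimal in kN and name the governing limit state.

111.3 kN (weld metal governs)

Weld metal: throat = 0.707×6 = 4.242 mm, L = 119 mm. φR_n = 0.75 × 0.6 × 490 × 4.242 × 119 = 111.3 kN.
Base metal shear (12 mm plate): yield φR_n = 1.0×0.6×250×12×119 = 214.2 kN; rupture φR_n = 0.75×0.6×400×12×119 = 257.0 kN; take 214.2 kN (yield).
Tension yield (gross): A_g = 53×12 = 636 mm². φR_n = 0.90 × 250 × 636 = 143.1 kN.
Governing: min(111.3, 214.2, 143.1) = 111.3 kN → weld metal.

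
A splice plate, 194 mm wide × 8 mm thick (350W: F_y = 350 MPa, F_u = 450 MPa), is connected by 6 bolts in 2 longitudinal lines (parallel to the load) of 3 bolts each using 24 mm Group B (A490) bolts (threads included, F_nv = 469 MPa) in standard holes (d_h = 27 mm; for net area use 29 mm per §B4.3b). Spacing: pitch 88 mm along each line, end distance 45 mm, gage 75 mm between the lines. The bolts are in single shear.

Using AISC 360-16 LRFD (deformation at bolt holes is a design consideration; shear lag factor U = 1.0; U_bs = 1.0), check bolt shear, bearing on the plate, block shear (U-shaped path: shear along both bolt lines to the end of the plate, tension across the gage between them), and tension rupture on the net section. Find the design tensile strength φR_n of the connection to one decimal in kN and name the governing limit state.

367.2 kN (net-section rupture governs)

Bolt shear: A_b = π(24)²/4 = 452.39 mm². φR_n = 0.75 × 469 × 452.39 × 6 × 1 = 954.8 kN.
Bearing (8 mm plate, F_u = 450 MPa): end bolts L_c = 45 − 27/2 = 31.5, R_n = min(1.2×31.5×8×450, 2.4×24×8×450) = 136.08 kN/bolt; interior L_c = 88 − 27 = 61, R_n = 207.36 kN/bolt. φR_n = 0.75 × (2×136.08 + 4×207.36) = 826.2 kN.
Block shear: shear path 2×[45+2×88] = 2×221 mm, A_gv = 3536, A_nv = 2×(221 − 2.5×29)×8 = 2376 mm²; tension across gage: (75 − 1×29)×8 = 368 mm². R_n = min(0.6×450×2376, 0.6×350×3536) + 1.0×450×368 = min(641.52, 742.56) + 165.6 = 807.12 kN. φR_n = 0.75 × 807.12 = 605.3 kN.
Tension rupture (net): A_n = (194 − 2×29)×8 = 1088 mm² (U = 1.0, A_e = A_n). φR_n = 0.75 × 450 × 1088 = 367.2 kN.
Governing: min(954.8, 826.2, 605.3, 367.2) = 367.2 kN → net-section rupture.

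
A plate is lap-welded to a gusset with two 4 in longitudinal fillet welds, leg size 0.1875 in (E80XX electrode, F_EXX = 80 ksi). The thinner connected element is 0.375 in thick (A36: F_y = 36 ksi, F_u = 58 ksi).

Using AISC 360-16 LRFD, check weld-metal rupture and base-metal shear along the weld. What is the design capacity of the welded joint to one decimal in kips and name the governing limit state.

38.2 kips (weld metal governs)

Weld metal: throat = 0.707×0.1875 = 0.13256 in, L = 2×4 = 8 in. φR_n = 0.75 × 0.6 × 80 × 0.13256 × 8 = 38.2 kips.
Base metal shear (0.375 in plate): yield φR_n = 1.0×0.6×36×0.375×8 = 64.8 kips; rupture φR_n = 0.75×0.6×58×0.375×8 = 78.3 kips; take 64.8 kips (yield).
Governing: min(38.2, 64.8) = 38.2 kips → weld metal.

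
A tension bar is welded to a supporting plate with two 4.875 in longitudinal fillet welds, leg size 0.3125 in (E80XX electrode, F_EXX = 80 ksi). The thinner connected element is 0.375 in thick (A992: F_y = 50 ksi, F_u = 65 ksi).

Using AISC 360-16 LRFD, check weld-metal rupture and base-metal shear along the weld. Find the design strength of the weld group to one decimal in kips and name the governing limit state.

Weld metal: throat = 0.707×0.3125 = 0.22094 in, L = 2×4.875 = 9.75 in. φR_n = 0.75 × 0.6 × 80 × 0.22094 × 9.75 = 77.5 kips.
Base metal shear (0.375 in plate): yield φR_n = 1.0×0.6×50×0.375×9.75 = 109.7 kips; rupture φR_n = 0.75×0.6×65×0.375×9.75 = 106.9 kips; take 106.9 kips (rupture).
Governing: min(77.5, 106.9) = 77.5 kips → weld metal.

77.5 kips (weld metal governs)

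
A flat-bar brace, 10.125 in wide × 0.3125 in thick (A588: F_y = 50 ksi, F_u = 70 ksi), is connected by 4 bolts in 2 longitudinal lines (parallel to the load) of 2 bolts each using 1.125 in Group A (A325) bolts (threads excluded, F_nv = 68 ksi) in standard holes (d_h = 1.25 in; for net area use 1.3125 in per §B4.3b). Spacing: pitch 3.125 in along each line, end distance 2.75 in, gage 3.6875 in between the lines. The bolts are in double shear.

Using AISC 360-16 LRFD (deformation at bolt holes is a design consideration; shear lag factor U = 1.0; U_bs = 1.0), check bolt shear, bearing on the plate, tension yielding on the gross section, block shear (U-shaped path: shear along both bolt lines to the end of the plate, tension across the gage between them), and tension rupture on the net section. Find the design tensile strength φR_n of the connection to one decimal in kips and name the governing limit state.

Bolt shear: A_b = π(1.125)²/4 = 0.99402 in². φR_n = 0.75 × 68 × 0.99402 × 4 × 2 = 405.6 kips.
Bearing (0.3125 in plate, F_u = 70 ksi): end bolts L_c = 2.75 − 1.25/2 = 2.125, R_n = min(1.2×2.125×0.3125×70, 2.4×1.125×0.3125×70) = 55.781 kips/bolt; interior L_c = 3.125 − 1.25 = 1.875, R_n = 49.219 kips/bolt. φR_n = 0.75 × (2×55.781 + 2×49.219) = 157.5 kips.
Tension yield (gross): A_g = 10.125×0.3125 = 3.1641 in². φR_n = 0.90 × 50 × 3.1641 = 142.4 kips.
Block shear: shear path 2×[2.75+1×3.125] = 2×5.875 in, A_gv = 3.6719, A_nv = 2×(5.875 − 1.5×1.3125)×0.3125 = 2.4414 in²; tension across gage: (3.6875 − 1×1.3125)×0.3125 = 0.74219 in². R_n = min(0.6×70×2.4414, 0.6×50×3.6719) + 1.0×70×0.74219 = min(102.54, 110.16) + 51.953 = 154.49 kips. φR_n = 0.75 × 154.49 = 115.9 kips.
Tension rupture (net): A_n = (10.125 − 2×1.3125)×0.3125 = 2.3438 in² (U = 1.0, A_e = A_n). φR_n = 0.75 × 70 × 2.3438 = 123.0 kips.
Governing: min(405.6, 157.5, 142.4, 115.9, 123.0) = 115.9 kips → block shear.

115.9 kips (block shear governs)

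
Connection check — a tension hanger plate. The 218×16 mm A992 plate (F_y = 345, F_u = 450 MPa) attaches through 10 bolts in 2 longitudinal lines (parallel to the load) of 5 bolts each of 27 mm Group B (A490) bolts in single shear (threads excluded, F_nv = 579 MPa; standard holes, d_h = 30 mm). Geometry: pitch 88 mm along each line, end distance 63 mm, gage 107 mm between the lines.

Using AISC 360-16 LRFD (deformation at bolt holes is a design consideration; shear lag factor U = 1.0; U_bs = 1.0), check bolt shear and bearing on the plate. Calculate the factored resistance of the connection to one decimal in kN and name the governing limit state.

Bolt shear: A_b = π(27)²/4 = 572.56 mm². φR_n = 0.75 × 579 × 572.56 × 10 × 1 = 2486.3 kN.
Bearing (16 mm plate, F_u = 450 MPa): end bolts L_c = 63 − 30/2 = 48, R_n = min(1.2×48×16×450, 2.4×27×16×450) = 414.72 kN/bolt; interior L_c = 88 − 30 = 58, R_n = 466.56 kN/bolt. φR_n = 0.75 × (2×414.72 + 8×466.56) = 3421.4 kN.
Governing: min(2486.3, 3421.4) = 2486.3 kN → bolt shear.

2486.3 kN (bolt shear governs)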